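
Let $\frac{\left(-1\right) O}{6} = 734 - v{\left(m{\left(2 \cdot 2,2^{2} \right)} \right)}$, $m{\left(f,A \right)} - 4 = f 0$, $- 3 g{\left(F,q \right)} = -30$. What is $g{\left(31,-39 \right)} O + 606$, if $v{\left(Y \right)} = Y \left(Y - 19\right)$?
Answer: $-47034$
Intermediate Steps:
$g{\left(F,q \right)} = 10$ ($g{\left(F,q \right)} = \left(- \frac{1}{3}\right) \left(-30\right) = 10$)
$m{\left(f,A \right)} = 4$ ($m{\left(f,A \right)} = 4 + f 0 = 4 + 0 = 4$)
$v{\left(Y \right)} = Y \left(-19 + Y\right)$
$O = -4764$ ($O = - 6 \left(734 - 4 \left(-19 + 4\right)\right) = - 6 \left(734 - 4 \left(-15\right)\right) = - 6 \left(734 - -60\right) = - 6 \left(734 + 60\right) = \left(-6\right) 794 = -4764$)
$g{\left(31,-39 \right)} O + 606 = 10 \left(-4764\right) + 606 = -47640 + 606 = -47034$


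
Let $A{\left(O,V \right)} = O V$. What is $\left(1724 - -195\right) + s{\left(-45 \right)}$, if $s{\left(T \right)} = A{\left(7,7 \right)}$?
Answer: $1968$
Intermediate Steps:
$s{\left(T \right)} = 49$ ($s{\left(T \right)} = 7 \cdot 7 = 49$)
$\left(1724 - -195\right) + s{\left(-45 \right)} = \left(1724 - -195\right) + 49 = \left(1724 + 195\right) + 49 = 1919 + 49 = 1968$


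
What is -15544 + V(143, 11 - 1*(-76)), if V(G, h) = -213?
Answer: -15757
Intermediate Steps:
-15544 + V(143, 11 - 1*(-76)) = -15544 - 213 = -15757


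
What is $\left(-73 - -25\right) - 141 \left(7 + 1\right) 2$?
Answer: $-2304$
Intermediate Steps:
$\left(-73 - -25\right) - 141 \left(7 + 1\right) 2 = \left(-73 + 25\right) - 141 \cdot 8 \cdot 2 = -48 - 2256 = -2304$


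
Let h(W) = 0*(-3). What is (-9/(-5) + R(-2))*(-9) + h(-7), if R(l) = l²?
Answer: -261/5 ≈ -52.200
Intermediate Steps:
h(W) = 0
(-9/(-5) + R(-2))*(-9) + h(-7) = (-9/(-5) + (-2)²)*(-9) + 0 = (-9*(-⅕) + 4)*(-9) + 0 = (9/5 + 4)*(-9) + 0 = (29/5)*(-9) + 0 = -261/5 + 0 = -261/5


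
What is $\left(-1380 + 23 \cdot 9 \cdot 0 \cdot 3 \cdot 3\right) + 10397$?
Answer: $9017$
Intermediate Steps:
$\left(-1380 + 23 \cdot 9 \cdot 0 \cdot 3 \cdot 3\right) + 10397 = \left(-1380 + 207 \cdot 0 \cdot 3\right) + 10397 = \left(-1380 + 207 \cdot 0\right) + 10397 = \left(-1380 + 0\right) + 10397 = -1380 + 10397 = 9017$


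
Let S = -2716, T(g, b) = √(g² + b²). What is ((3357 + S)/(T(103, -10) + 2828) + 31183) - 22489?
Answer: 69439703998/7986875 - 641*√10709/7986875 ≈ 8694.2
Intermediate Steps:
T(g, b) = √(b² + g²)
((3357 + S)/(T(103, -10) + 2828) + 31183) - 22489 = ((3357 - 2716)/(√((-10)² + 103²) + 2828) + 31183) - 22489 = (641/(√(100 + 10609) + 2828) + 31183) - 22489 = (641/(√10709 + 2828) + 31183) - 22489 = (641/(2828 + √10709) + 31183) - 22489 = (31183 + 641/(2828 + √10709)) - 22489 = 8694 + 641/(2828 + √10709)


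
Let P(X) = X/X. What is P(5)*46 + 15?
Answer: 61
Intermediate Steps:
P(X) = 1
P(5)*46 + 15 = 1*46 + 15 = 46 + 15 = 61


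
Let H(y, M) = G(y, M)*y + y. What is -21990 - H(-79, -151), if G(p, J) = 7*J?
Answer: -105414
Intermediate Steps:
H(y, M) = y + 7*M*y (H(y, M) = (7*M)*y + y = 7*M*y + y = y + 7*M*y)
-21990 - H(-79, -151) = -21990 - (-79)*(1 + 7*(-151)) = -21990 - (-79)*(1 - 1057) = -21990 - (-79)*(-1056) = -21990 - 1*83424 = -21990 - 83424 = -105414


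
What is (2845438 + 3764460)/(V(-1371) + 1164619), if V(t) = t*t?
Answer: 3304949/1522130 ≈ 2.1713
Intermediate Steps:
V(t) = t**2
(2845438 + 3764460)/(V(-1371) + 1164619) = (2845438 + 3764460)/((-1371)**2 + 1164619) = 6609898/(1879641 + 1164619) = 6609898/3044260 = 6609898*(1/3044260) = 3304949/1522130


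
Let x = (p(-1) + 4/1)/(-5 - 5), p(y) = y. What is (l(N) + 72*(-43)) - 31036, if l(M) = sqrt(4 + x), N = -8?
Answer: -34132 + sqrt(370)/10 ≈ -34130.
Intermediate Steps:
x = -3/10 (x = (-1 + 4/1)/(-5 - 5) = (-1 + 4*1)/(-10) = (-1 + 4)*(-1/10) = 3*(-1/10) = -3/10 ≈ -0.30000)
l(M) = sqrt(370)/10 (l(M) = sqrt(4 - 3/10) = sqrt(37/10) = sqrt(370)/10)
(l(N) + 72*(-43)) - 31036 = (sqrt(370)/10 + 72*(-43)) - 31036 = (sqrt(370)/10 - 3096) - 31036 = (-3096 + sqrt(370)/10) - 31036 = -34132 + sqrt(370)/10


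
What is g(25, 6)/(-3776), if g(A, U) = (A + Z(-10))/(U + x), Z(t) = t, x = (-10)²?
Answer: -15/400256 ≈ -3.7476e-5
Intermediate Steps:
x = 100
g(A, U) = (-10 + A)/(100 + U) (g(A, U) = (A - 10)/(U + 100) = (-10 + A)/(100 + U))
g(25, 6)/(-3776) = ((-10 + 25)/(100 + 6))/(-3776) = (15/106)*(-1/3776) = -15/400256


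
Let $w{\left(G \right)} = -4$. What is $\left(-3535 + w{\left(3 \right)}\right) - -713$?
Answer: $-2826$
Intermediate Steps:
$\left(-3535 + w{\left(3 \right)}\right) - -713 = \left(-3535 - 4\right) - -713 = -3539 + 713 = -2826$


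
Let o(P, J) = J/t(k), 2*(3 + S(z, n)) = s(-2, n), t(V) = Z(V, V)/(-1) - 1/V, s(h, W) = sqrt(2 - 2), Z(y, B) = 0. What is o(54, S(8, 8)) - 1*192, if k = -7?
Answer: -213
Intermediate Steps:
s(h, W) = 0 (s(h, W) = sqrt(0) = 0)
t(V) = -1/V (t(V) = 0/(-1) - 1/V = 0*(-1) - 1/V = 0 - 1/V = -1/V)
S(z, n) = -3 (S(z, n) = -3 + (1/2)*0 = -3 + 0 = -3)
o(P, J) = 7*J (o(P, J) = J/((-1/(-7))) = J/((-1*(-1/7))) = J/(1/7) = J*7 = 7*J)
o(54, S(8, 8)) - 1*192 = 7*(-3) - 1*192 = -21 - 192 = -213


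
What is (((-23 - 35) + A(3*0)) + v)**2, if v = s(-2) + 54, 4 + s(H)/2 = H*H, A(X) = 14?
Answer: 100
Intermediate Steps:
s(H) = -8 + 2*H**2 (s(H) = -8 + 2*(H*H) = -8 + 2*H**2)
v = 54 (v = (-8 + 2*(-2)**2) + 54 = (-8 + 2*4) + 54 = (-8 + 8) + 54 = 0 + 54 = 54)
(((-23 - 35) + A(3*0)) + v)**2 = (((-23 - 35) + 14) + 54)**2 = ((-58 + 14) + 54)**2 = (-44 + 54)**2 = 10**2 = 100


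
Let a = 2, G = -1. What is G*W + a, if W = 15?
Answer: -13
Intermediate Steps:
G*W + a = -1*15 + 2 = -15 + 2 = -13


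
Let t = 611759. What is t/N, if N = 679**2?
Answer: 611759/461041 ≈ 1.3269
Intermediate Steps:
N = 461041
t/N = 611759/461041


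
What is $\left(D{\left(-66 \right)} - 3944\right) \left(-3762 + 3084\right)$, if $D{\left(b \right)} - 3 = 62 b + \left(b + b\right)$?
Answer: $5535870$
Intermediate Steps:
$D{\left(b \right)} = 3 + 64 b$ ($D{\left(b \right)} = 3 + \left(62 b + \left(b + b\right)\right) = 3 + \left(62 b + 2 b\right) = 3 + 64 b$)
$\left(D{\left(-66 \right)} - 3944\right) \left(-3762 + 3084\right) = \left(\left(3 + 64 \left(-66\right)\right) - 3944\right) \left(-3762 + 3084\right) = \left(\left(3 - 4224\right) - 3944\right) \left(-678\right) = \left(-4221 - 3944\right) \left(-678\right) = \left(-8165\right) \left(-678\right) = 5535870$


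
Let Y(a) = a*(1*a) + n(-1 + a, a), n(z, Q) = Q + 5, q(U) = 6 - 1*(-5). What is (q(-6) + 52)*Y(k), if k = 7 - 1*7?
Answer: 315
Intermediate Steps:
q(U) = 11 (q(U) = 6 + 5 = 11)
n(z, Q) = 5 + Q
k = 0 (k = 7 - 7 = 0)
Y(a) = 5 + a + a² (Y(a) = a*(1*a) + (5 + a) = a*a + (5 + a) = a² + (5 + a) = 5 + a + a²)
(q(-6) + 52)*Y(k) = (11 + 52)*(5 + 0 + 0²) = 63*(5 + 0 + 0) = 63*5 = 315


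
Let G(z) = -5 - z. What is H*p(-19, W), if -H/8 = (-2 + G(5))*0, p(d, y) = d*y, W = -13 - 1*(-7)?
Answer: 0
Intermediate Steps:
W = -6 (W = -13 + 7 = -6)
H = 0 (H = -8*(-2 + (-5 - 1*5))*0 = -8*(-2 + (-5 - 5))*0 = -8*(-2 - 10)*0 = -(-96)*0 = -8*0 = 0)
H*p(-19, W) = 0*(-19*(-6)) = 0*114 = 0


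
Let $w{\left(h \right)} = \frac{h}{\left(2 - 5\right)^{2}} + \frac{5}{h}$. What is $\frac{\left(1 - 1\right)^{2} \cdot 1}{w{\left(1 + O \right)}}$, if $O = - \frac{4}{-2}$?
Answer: $0$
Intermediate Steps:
$O = 2$ ($O = \left(-4\right) \left(- \frac{1}{2}\right) = 2$)
$w{\left(h \right)} = \frac{5}{h} + \frac{h}{9}$ ($w{\left(h \right)} = \frac{h}{\left(-3\right)^{2}} + \frac{5}{h} = \frac{h}{9} + \frac{5}{h} = \frac{5}{h} + \frac{h}{9}$)
$\frac{\left(1 - 1\right)^{2} \cdot 1}{w{\left(1 + O \right)}} = \frac{\left(1 - 1\right)^{2} \cdot 1}{\frac{5}{1 + 2} + \frac{1 + 2}{9}} = \frac{0^{2} \cdot 1}{\frac{5}{3} + \frac{1}{9} \cdot 3} = \frac{0 \cdot 1}{5 \cdot \frac{1}{3} + \frac{1}{3}} = \frac{0}{\frac{5}{3} + \frac{1}{3}} = \frac{0}{2} = 0 \cdot \frac{1}{2} = 0$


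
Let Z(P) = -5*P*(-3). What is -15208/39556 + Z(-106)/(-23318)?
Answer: -36465763/115295851 ≈ -0.31628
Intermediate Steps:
Z(P) = 15*P
-15208/39556 + Z(-106)/(-23318) = -15208/39556 + (15*(-106))/(-23318) = -15208*1/39556 - 1590*(-1/23318) = -3802/9889 + 795/11659 = -36465763/115295851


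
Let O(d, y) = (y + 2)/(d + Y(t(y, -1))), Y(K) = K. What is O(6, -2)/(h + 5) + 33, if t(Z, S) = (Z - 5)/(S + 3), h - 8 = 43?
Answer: 33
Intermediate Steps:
h = 51 (h = 8 + 43 = 51)
t(Z, S) = (-5 + Z)/(3 + S)
O(d, y) = (2 + y)/(-5/2 + d + y/2) (O(d, y) = (y + 2)/(d + (-5 + y)/(3 - 1)) = (2 + y)/(d + (-5 + y)/2) = (2 + y)/(d + (-5/2 + y/2)) = (2 + y)/(-5/2 + d + y/2))
O(6, -2)/(h + 5) + 33 = (2*(2 - 2)/(-5 - 2 + 2*6))/(51 + 5) + 33 = (2*0/(-5 - 2 + 12))/56 + 33 = (2*0/5)/56 + 33 = (2*(⅕)*0)/56 + 33 = (1/56)*0 + 33 = 0 + 33 = 33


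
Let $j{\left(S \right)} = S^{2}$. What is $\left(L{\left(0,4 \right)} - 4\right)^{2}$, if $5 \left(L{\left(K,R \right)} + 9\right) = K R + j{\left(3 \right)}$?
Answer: $\frac{3136}{25} \approx 125.44$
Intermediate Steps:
$L{\left(K,R \right)} = - \frac{36}{5} + \frac{K R}{5}$ ($L{\left(K,R \right)} = -9 + \frac{K R + 3^{2}}{5} = -9 + \frac{K R + 9}{5} = -9 + \frac{9 + K R}{5} = -9 + \left(\frac{9}{5} + \frac{K R}{5}\right) = - \frac{36}{5} + \frac{K R}{5}$)
$\left(L{\left(0,4 \right)} - 4\right)^{2} = \left(\left(- \frac{36}{5} + \frac{1}{5} \cdot 0 \cdot 4\right) - 4\right)^{2} = \left(\left(- \frac{36}{5} + 0\right) - 4\right)^{2} = \left(- \frac{36}{5} - 4\right)^{2} = \left(- \frac{56}{5}\right)^{2} = \frac{3136}{25}$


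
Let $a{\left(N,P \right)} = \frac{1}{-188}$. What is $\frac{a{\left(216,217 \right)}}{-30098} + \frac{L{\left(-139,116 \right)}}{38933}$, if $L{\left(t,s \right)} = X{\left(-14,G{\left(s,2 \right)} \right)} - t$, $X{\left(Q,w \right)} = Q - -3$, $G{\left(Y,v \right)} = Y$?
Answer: $\frac{724317205}{220299421592} \approx 0.0032879$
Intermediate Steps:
$X{\left(Q,w \right)} = 3 + Q$ ($X{\left(Q,w \right)} = Q + 3 = 3 + Q$)
$L{\left(t,s \right)} = -11 - t$ ($L{\left(t,s \right)} = \left(3 - 14\right) - t = -11 - t$)
$a{\left(N,P \right)} = - \frac{1}{188}$
$\frac{a{\left(216,217 \right)}}{-30098} + \frac{L{\left(-139,116 \right)}}{38933} = - \frac{1}{188 \left(-30098\right)} + \frac{-11 - -139}{38933} = \left(- \frac{1}{188}\right) \left(- \frac{1}{30098}\right) + \left(-11 + 139\right) \frac{1}{38933} = \frac{1}{5658424} + 128 \cdot \frac{1}{38933} = \frac{1}{5658424} + \frac{128}{38933} = \frac{724317205}{220299421592}$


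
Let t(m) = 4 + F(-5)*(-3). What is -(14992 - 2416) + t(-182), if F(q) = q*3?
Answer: -12527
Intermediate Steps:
F(q) = 3*q
t(m) = 49 (t(m) = 4 + (3*(-5))*(-3) = 4 - 15*(-3) = 4 + 45 = 49)
-(14992 - 2416) + t(-182) = -(14992 - 2416) + 49 = -1*12576 + 49 = -12576 + 49 = -12527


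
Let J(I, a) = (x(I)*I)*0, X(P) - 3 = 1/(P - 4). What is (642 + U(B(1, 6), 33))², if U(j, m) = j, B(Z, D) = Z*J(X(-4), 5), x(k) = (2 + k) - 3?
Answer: 412164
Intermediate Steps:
x(k) = -1 + k
X(P) = 3 + 1/(-4 + P) (X(P) = 3 + 1/(P - 4) = 3 + 1/(-4 + P))
J(I, a) = 0 (J(I, a) = ((-1 + I)*I)*0 = (I*(-1 + I))*0 = 0)
B(Z, D) = 0 (B(Z, D) = Z*0 = 0)
(642 + U(B(1, 6), 33))² = (642 + 0)² = 642² = 412164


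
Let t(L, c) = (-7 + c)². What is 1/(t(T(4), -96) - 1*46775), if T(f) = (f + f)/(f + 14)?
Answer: -1/36166 ≈ -2.7650e-5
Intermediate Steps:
T(f) = 2*f/(14 + f) (T(f) = (2*f)/(14 + f) = 2*f/(14 + f))
1/(t(T(4), -96) - 1*46775) = 1/((-7 - 96)² - 1*46775) = 1/((-103)² - 46775) = 1/(10609 - 46775) = 1/(-36166) = -1/36166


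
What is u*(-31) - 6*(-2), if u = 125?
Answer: -3863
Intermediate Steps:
u*(-31) - 6*(-2) = 125*(-31) - 6*(-2) = -3875 + 12 = -3863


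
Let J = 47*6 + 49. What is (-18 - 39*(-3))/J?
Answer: 99/331 ≈ 0.29909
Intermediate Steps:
J = 331 (J = 282 + 49 = 331)
(-18 - 39*(-3))/J = (-18 - 39*(-3))/331 = (-18 + 117)*(1/331) = 99*(1/331) = 99/331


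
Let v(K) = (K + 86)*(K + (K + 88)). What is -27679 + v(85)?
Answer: 16439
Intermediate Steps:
v(K) = (86 + K)*(88 + 2*K) (v(K) = (86 + K)*(K + (88 + K)) = (86 + K)*(88 + 2*K))
-27679 + v(85) = -27679 + (7568 + 2*85² + 260*85) = -27679 + (7568 + 2*7225 + 22100) = -27679 + (7568 + 14450 + 22100) = -27679 + 44118 = 16439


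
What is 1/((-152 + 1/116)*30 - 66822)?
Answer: -58/4140141 ≈ -1.4009e-5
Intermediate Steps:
1/((-152 + 1/116)*30 - 66822) = 1/(-17631/116*30 - 66822) = 1/(-264465/58 - 66822) = 1/(-4140141/58) = -58/4140141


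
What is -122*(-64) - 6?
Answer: 7802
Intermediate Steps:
-122*(-64) - 6 = 7808 - 6 = 7802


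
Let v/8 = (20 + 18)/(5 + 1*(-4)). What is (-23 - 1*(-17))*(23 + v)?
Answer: -1962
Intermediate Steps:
v = 304 (v = 8*((20 + 18)/(5 + 1*(-4))) = 8*(38/(5 - 4)) = 8*(38/1) = 8*(38*1) = 8*38 = 304)
(-23 - 1*(-17))*(23 + v) = (-23 - 1*(-17))*(23 + 304) = (-23 + 17)*327 = -6*327 = -1962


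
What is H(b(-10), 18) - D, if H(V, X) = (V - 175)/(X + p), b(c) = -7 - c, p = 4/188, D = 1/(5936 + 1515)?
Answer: -60234731/6310997 ≈ -9.5444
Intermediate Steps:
D = 1/7451 ≈ 0.00013421
p = 1/47 (p = 4*(1/188) = 1/47 ≈ 0.021277)
H(V, X) = (-175 + V)/(1/47 + X) (H(V, X) = (V - 175)/(X + 1/47) = (-175 + V)/(1/47 + X))
H(b(-10), 18) - D = 47*(-175 + (-7 - 1*(-10)))/(1 + 47*18) - 1*1/7451 = 47*(-175 + (-7 + 10))/(1 + 846) - 1/7451 = 47*(-175 + 3)/847 - 1/7451 = 47*(1/847)*(-172) - 1/7451 = -8084/847 - 1/7451 = -60234731/6310997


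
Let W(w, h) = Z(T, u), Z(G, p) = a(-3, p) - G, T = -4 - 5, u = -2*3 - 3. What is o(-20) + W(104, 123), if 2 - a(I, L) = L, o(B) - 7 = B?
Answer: 7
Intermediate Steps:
o(B) = 7 + B
u = -9 (u = -6 - 3 = -9)
a(I, L) = 2 - L
T = -9
Z(G, p) = 2 - G - p (Z(G, p) = (2 - p) - G = 2 - G - p)
W(w, h) = 20 (W(w, h) = 2 - 1*(-9) - 1*(-9) = 2 + 9 + 9 = 20)
o(-20) + W(104, 123) = (7 - 20) + 20 = -13 + 20 = 7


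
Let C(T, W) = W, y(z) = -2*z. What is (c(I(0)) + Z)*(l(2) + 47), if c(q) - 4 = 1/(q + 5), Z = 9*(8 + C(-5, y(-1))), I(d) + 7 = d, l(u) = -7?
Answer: 3740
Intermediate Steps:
I(d) = -7 + d
Z = 90 (Z = 9*(8 - 2*(-1)) = 9*(8 + 2) = 9*10 = 90)
c(q) = 4 + 1/(5 + q) (c(q) = 4 + 1/(q + 5) = 4 + 1/(5 + q))
(c(I(0)) + Z)*(l(2) + 47) = ((21 + 4*(-7 + 0))/(5 + (-7 + 0)) + 90)*(-7 + 47) = ((21 + 4*(-7))/(5 - 7) + 90)*40 = ((21 - 28)/(-2) + 90)*40 = (-1/2*(-7) + 90)*40 = (7/2 + 90)*40 = (187/2)*40 = 3740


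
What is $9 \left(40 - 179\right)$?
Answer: $-1251$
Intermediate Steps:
$9 \left(40 - 179\right) = 9 \left(-139\right) = -1251$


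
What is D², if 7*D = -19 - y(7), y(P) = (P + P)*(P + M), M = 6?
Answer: 40401/49 ≈ 824.51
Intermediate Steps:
y(P) = 2*P*(6 + P) (y(P) = (P + P)*(P + 6) = (2*P)*(6 + P) = 2*P*(6 + P))
D = -201/7 (D = (-19 - 2*7*(6 + 7))/7 = (-19 - 2*7*13)/7 = (-19 - 1*182)/7 = (-19 - 182)/7 = (⅐)*(-201) = -201/7 ≈ -28.714)
D² = (-201/7)² = 40401/49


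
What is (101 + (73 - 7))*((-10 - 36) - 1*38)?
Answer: -14028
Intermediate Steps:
(101 + (73 - 7))*((-10 - 36) - 1*38) = (101 + 66)*(-46 - 38) = 167*(-84) = -14028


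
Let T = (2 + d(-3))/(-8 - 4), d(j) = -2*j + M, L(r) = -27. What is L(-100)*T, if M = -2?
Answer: 27/2 ≈ 13.500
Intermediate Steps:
d(j) = -2 - 2*j (d(j) = -2*j - 2 = -2 - 2*j)
T = -½ (T = (2 + (-2 - 2*(-3)))/(-8 - 4) = (2 + (-2 + 6))/(-12) = (2 + 4)*(-1/12) = 6*(-1/12) = -½ ≈ -0.50000)
L(-100)*T = -27*(-½) = 27/2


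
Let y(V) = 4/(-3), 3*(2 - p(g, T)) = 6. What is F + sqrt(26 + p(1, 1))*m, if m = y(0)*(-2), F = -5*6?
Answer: -30 + 8*sqrt(26)/3 ≈ -16.403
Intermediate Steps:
p(g, T) = 0 (p(g, T) = 2 - 1/3*6 = 2 - 2 = 0)
y(V) = -4/3 (y(V) = 4*(-1/3) = -4/3)
F = -30
m = 8/3 (m = -4/3*(-2) = 8/3 ≈ 2.6667)
F + sqrt(26 + p(1, 1))*m = -30 + sqrt(26 + 0)*(8/3) = -30 + sqrt(26)*(8/3) = -30 + 8*sqrt(26)/3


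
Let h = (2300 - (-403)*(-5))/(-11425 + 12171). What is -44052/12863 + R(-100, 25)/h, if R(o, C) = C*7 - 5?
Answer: 17039272/38589 ≈ 441.56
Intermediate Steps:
R(o, C) = -5 + 7*C (R(o, C) = 7*C - 5 = -5 + 7*C)
h = 285/746 (h = (2300 - 1*2015)/746 = (2300 - 2015)*(1/746) = 285*(1/746) = 285/746 ≈ 0.38204)
-44052/12863 + R(-100, 25)/h = -44052/12863 + (-5 + 7*25)/(285/746) = -44052*1/12863 + (-5 + 175)*(746/285) = -44052/12863 + 170*(746/285) = -44052/12863 + 25364/57 = 17039272/38589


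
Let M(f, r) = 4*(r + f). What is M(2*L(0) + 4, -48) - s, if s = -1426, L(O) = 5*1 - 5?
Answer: 1250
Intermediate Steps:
L(O) = 0 (L(O) = 5 - 5 = 0)
M(f, r) = 4*f + 4*r (M(f, r) = 4*(f + r) = 4*f + 4*r)
M(2*L(0) + 4, -48) - s = (4*(2*0 + 4) + 4*(-48)) - 1*(-1426) = (4*(0 + 4) - 192) + 1426 = (4*4 - 192) + 1426 = (16 - 192) + 1426 = -176 + 1426 = 1250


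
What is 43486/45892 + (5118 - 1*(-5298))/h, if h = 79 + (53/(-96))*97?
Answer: 3285378515/8008154 ≈ 410.25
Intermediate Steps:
h = 2443/96 (h = 79 + (53*(-1/96))*97 = 79 - 53/96*97 = 79 - 5141/96 = 2443/96 ≈ 25.448)
43486/45892 + (5118 - 1*(-5298))/h = 43486/45892 + (5118 - 1*(-5298))/(2443/96) = 43486*(1/45892) + (5118 + 5298)*(96/2443) = 21743/22946 + 10416*(96/2443) = 21743/22946 + 142848/349 = 3285378515/8008154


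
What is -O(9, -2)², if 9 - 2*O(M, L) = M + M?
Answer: -81/4 ≈ -20.250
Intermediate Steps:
O(M, L) = 9/2 - M (O(M, L) = 9/2 - (M + M)/2 = 9/2 - M)
-O(9, -2)² = -(9/2 - 1*9)² = -(9/2 - 9)² = -(-9/2)² = -1*81/4 = -81/4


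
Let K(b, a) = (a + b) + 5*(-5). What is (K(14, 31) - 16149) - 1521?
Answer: -17650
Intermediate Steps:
K(b, a) = -25 + a + b (K(b, a) = (a + b) - 25 = -25 + a + b)
(K(14, 31) - 16149) - 1521 = ((-25 + 31 + 14) - 16149) - 1521 = (20 - 16149) - 1521 = -16129 - 1521 = -17650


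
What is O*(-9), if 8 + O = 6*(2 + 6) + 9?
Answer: -441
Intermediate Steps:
O = 49 (O = -8 + (6*(2 + 6) + 9) = -8 + (6*8 + 9) = -8 + (48 + 9) = -8 + 57 = 49)
O*(-9) = 49*(-9) = -441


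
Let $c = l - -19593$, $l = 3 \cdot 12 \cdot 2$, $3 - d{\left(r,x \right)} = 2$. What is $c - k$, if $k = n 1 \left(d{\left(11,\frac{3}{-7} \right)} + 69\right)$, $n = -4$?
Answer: $19945$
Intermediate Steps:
$d{\left(r,x \right)} = 1$ ($d{\left(r,x \right)} = 3 - 2 = 1$)
$l = 72$ ($l = 36 \cdot 2 = 72$)
$k = -280$ ($k = \left(-4\right) 1 \left(1 + 69\right) = \left(-4\right) 70 = -280$)
$c = 19665$ ($c = 72 - -19593 = 72 + 19593 = 19665$)
$c - k = 19665 - -280 = 19665 + 280 = 19945$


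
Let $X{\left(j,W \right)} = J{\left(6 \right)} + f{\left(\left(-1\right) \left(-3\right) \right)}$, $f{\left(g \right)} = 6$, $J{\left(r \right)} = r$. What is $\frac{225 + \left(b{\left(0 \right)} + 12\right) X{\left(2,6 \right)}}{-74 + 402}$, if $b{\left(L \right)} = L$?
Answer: $\frac{9}{8} \approx 1.125$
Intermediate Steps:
$X{\left(j,W \right)} = 12$ ($X{\left(j,W \right)} = 6 + 6 = 12$)
$\frac{225 + \left(b{\left(0 \right)} + 12\right) X{\left(2,6 \right)}}{-74 + 402} = \frac{225 + \left(0 + 12\right) 12}{-74 + 402} = \frac{225 + 12 \cdot 12}{328} = \left(225 + 144\right) \frac{1}{328} = 369 \cdot \frac{1}{328} = \frac{9}{8}$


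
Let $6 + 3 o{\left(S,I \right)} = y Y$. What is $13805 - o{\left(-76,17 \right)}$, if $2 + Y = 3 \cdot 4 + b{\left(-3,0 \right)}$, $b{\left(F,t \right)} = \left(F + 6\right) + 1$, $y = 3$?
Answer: $13793$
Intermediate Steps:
$b{\left(F,t \right)} = 7 + F$ ($b{\left(F,t \right)} = \left(6 + F\right) + 1 = 7 + F$)
$Y = 14$ ($Y = -2 + \left(3 \cdot 4 + \left(7 - 3\right)\right) = -2 + \left(12 + 4\right) = -2 + 16 = 14$)
$o{\left(S,I \right)} = 12$ ($o{\left(S,I \right)} = -2 + \frac{3 \cdot 14}{3} = -2 + \frac{1}{3} \cdot 42 = -2 + 14 = 12$)
$13805 - o{\left(-76,17 \right)} = 13805 - 12 = 13793$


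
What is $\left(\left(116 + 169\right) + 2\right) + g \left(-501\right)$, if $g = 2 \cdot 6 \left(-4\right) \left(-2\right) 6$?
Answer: $-288289$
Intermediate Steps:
$g = 576$ ($g = 2 \left(\left(-24\right) \left(-2\right)\right) 6 = 2 \cdot 48 \cdot 6 = 96 \cdot 6 = 576$)
$\left(\left(116 + 169\right) + 2\right) + g \left(-501\right) = \left(\left(116 + 169\right) + 2\right) + 576 \left(-501\right) = \left(285 + 2\right) - 288576 = 287 - 288576 = -288289$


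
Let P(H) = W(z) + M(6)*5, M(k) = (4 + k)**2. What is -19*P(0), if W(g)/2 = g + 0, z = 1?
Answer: -9538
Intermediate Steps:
W(g) = 2*g (W(g) = 2*(g + 0) = 2*g)
P(H) = 502 (P(H) = 2*1 + (4 + 6)**2*5 = 2 + 10**2*5 = 2 + 100*5 = 2 + 500 = 502)
-19*P(0) = -19*502 = -9538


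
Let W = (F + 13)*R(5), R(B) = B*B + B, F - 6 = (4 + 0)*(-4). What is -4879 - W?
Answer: -4969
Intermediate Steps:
F = -10 (F = 6 + (4 + 0)*(-4) = 6 + 4*(-4) = 6 - 16 = -10)
R(B) = B + B**2 (R(B) = B**2 + B = B + B**2)
W = 90 (W = (-10 + 13)*(5*(1 + 5)) = 3*(5*6) = 3*30 = 90)
-4879 - W = -4879 - 1*90 = -4879 - 90 = -4969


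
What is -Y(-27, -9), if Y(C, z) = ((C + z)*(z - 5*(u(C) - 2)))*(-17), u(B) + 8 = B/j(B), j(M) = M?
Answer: -22032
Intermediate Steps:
u(B) = -7 (u(B) = -8 + B/B = -8 + 1 = -7)
Y(C, z) = -17*(45 + z)*(C + z) (Y(C, z) = ((C + z)*(z - 5*(-7 - 2)))*(-17) = ((C + z)*(z - 5*(-9)))*(-17) = ((C + z)*(z + 45))*(-17) = ((C + z)*(45 + z))*(-17) = ((45 + z)*(C + z))*(-17) = -17*(45 + z)*(C + z))
-Y(-27, -9) = -(-765*(-27) - 765*(-9) - 17*(-9)² - 17*(-27)*(-9)) = -(20655 + 6885 - 17*81 - 4131) = -(20655 + 6885 - 1377 - 4131) = -1*22032 = -22032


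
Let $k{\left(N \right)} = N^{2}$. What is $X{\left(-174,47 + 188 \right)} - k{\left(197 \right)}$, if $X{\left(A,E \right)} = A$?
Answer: $-38983$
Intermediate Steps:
$X{\left(-174,47 + 188 \right)} - k{\left(197 \right)} = -174 - 197^{2} = -174 - 38809 = -38983$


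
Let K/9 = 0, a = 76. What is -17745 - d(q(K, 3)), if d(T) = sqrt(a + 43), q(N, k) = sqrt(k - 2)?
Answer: -17745 - sqrt(119) ≈ -17756.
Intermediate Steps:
K = 0 (K = 9*0 = 0)
q(N, k) = sqrt(-2 + k)
d(T) = sqrt(119) (d(T) = sqrt(76 + 43) = sqrt(119))
-17745 - d(q(K, 3)) = -17745 - sqrt(119)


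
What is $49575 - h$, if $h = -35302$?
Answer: $84877$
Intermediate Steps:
$49575 - h = 49575 - -35302 = 49575 + 35302 = 84877$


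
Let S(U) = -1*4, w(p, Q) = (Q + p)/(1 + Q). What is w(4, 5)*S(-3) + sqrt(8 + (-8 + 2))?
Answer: -6 + sqrt(2) ≈ -4.5858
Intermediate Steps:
w(p, Q) = (Q + p)/(1 + Q)
S(U) = -4
w(4, 5)*S(-3) + sqrt(8 + (-8 + 2)) = ((5 + 4)/(1 + 5))*(-4) + sqrt(8 + (-8 + 2)) = (9/6)*(-4) + sqrt(8 - 6) = ((1/6)*9)*(-4) + sqrt(2) = (3/2)*(-4) + sqrt(2) = -6 + sqrt(2)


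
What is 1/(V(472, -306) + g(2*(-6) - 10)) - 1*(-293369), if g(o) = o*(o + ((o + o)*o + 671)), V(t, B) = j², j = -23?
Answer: 10281116604/35045 ≈ 2.9337e+5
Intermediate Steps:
V(t, B) = 529 (V(t, B) = (-23)² = 529)
g(o) = o*(671 + o + 2*o²) (g(o) = o*(o + ((2*o)*o + 671)) = o*(o + (2*o² + 671)) = o*(o + (671 + 2*o²)) = o*(671 + o + 2*o²))
1/(V(472, -306) + g(2*(-6) - 10)) - 1*(-293369) = 1/(529 + (2*(-6) - 10)*(671 + (2*(-6) - 10) + 2*(2*(-6) - 10)²)) - 1*(-293369) = 1/(529 + (-12 - 10)*(671 + (-12 - 10) + 2*(-12 - 10)²)) + 293369 = 1/(529 - 22*(671 - 22 + 2*(-22)²)) + 293369 = 1/(529 - 22*(671 - 22 + 2*484)) + 293369 = 1/(529 - 22*(671 - 22 + 968)) + 293369 = 1/(529 - 22*1617) + 293369 = 1/(529 - 35574) + 293369 = 1/(-35045) + 293369 = -1/35045 + 293369 = 10281116604/35045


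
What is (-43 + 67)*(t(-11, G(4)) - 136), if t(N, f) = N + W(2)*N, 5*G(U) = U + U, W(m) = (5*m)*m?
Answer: -8808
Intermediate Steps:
W(m) = 5*m²
G(U) = 2*U/5 (G(U) = (U + U)/5 = (2*U)/5 = 2*U/5)
t(N, f) = 21*N (t(N, f) = N + (5*2²)*N = N + (5*4)*N = N + 20*N = 21*N)
(-43 + 67)*(t(-11, G(4)) - 136) = (-43 + 67)*(21*(-11) - 136) = 24*(-231 - 136) = 24*(-367) = -8808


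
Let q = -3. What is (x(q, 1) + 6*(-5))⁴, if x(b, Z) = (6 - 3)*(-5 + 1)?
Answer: 3111696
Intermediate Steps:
x(b, Z) = -12 (x(b, Z) = 3*(-4) = -12)
(x(q, 1) + 6*(-5))⁴ = (-12 + 6*(-5))⁴ = (-12 - 30)⁴ = (-42)⁴ = 3111696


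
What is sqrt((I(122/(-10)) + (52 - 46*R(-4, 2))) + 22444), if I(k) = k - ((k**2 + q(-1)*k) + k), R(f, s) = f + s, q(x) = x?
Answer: sqrt(560674)/5 ≈ 149.76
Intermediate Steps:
I(k) = k - k**2 (I(k) = k - ((k**2 - k) + k) = k - k**2)
sqrt((I(122/(-10)) + (52 - 46*R(-4, 2))) + 22444) = sqrt(((122/(-10))*(1 - 122/(-10)) + (52 - 46*(-4 + 2))) + 22444) = sqrt(((122*(-1/10))*(1 - 122*(-1)/10) + (52 - 46*(-2))) + 22444) = sqrt((-61*(1 - 1*(-61/5))/5 + (52 + 92)) + 22444) = sqrt((-61*(1 + 61/5)/5 + 144) + 22444) = sqrt((-61/5*66/5 + 144) + 22444) = sqrt((-4026/25 + 144) + 22444) = sqrt(-426/25 + 22444) = sqrt(560674/25) = sqrt(560674)/5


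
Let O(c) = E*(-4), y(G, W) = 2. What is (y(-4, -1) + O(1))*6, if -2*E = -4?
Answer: -36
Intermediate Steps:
E = 2 (E = -1/2*(-4) = 2)
O(c) = -8 (O(c) = 2*(-4) = -8)
(y(-4, -1) + O(1))*6 = (2 - 8)*6 = -6*6 = -36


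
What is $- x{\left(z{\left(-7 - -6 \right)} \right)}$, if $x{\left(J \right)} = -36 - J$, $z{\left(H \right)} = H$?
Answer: $35$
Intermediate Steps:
$- x{\left(z{\left(-7 - -6 \right)} \right)} = - (-36 - \left(-7 - -6\right)) = - (-36 - \left(-7 + 6\right)) = - (-36 - -1) = - (-36 + 1) = \left(-1\right) \left(-35\right) = 35$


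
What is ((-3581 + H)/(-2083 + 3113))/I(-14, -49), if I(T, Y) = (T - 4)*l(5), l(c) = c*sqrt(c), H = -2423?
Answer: 1501*sqrt(5)/115875 ≈ 0.028965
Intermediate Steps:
l(c) = c**(3/2)
I(T, Y) = 5*sqrt(5)*(-4 + T) (I(T, Y) = (T - 4)*5**(3/2) = (-4 + T)*(5*sqrt(5)) = 5*sqrt(5)*(-4 + T))
((-3581 + H)/(-2083 + 3113))/I(-14, -49) = ((-3581 - 2423)/(-2083 + 3113))/((5*sqrt(5)*(-4 - 14))) = (-6004/1030)/((5*sqrt(5)*(-18))) = (-6004*1/1030)/((-90*sqrt(5))) = -(-1501)*sqrt(5)/115875 = 1501*sqrt(5)/115875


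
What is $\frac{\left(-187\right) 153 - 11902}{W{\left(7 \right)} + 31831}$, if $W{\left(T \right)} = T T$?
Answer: $- \frac{40513}{31880} \approx -1.2708$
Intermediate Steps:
$W{\left(T \right)} = T^{2}$
$\frac{\left(-187\right) 153 - 11902}{W{\left(7 \right)} + 31831} = \frac{\left(-187\right) 153 - 11902}{7^{2} + 31831} = \frac{-28611 - 11902}{49 + 31831} = - \frac{40513}{31880}$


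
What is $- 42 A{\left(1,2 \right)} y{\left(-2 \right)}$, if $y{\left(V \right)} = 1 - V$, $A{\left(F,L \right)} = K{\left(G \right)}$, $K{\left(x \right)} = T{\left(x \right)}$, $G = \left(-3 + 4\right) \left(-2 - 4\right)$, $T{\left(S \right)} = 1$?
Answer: $-126$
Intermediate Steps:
$G = -6$ ($G = 1 \left(-6\right) = -6$)
$K{\left(x \right)} = 1$
$A{\left(F,L \right)} = 1$
$- 42 A{\left(1,2 \right)} y{\left(-2 \right)} = \left(-42\right) 1 \left(1 - -2\right) = - 42 \left(1 + 2\right) = \left(-42\right) 3 = -126$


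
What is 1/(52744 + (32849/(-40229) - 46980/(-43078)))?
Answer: 123784633/6528930603609 ≈ 1.8959e-5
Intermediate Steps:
1/(52744 + (32849/(-40229) - 46980/(-43078))) = 1/(52744 + (32849*(-1/40229) - 46980*(-1/43078))) = 1/(52744 + (-32849/40229 + 23490/21539)) = 1/(52744 + 33920657/123784633) = 1/(6528930603609/123784633) = 123784633/6528930603609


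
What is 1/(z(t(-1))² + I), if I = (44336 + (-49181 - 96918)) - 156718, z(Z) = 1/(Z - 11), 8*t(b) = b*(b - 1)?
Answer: -1849/477931353 ≈ -3.8688e-6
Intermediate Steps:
t(b) = b*(-1 + b)/8 (t(b) = (b*(b - 1))/8 = (b*(-1 + b))/8 = b*(-1 + b)/8)
z(Z) = 1/(-11 + Z)
I = -258481 (I = (44336 - 146099) - 156718 = -101763 - 156718 = -258481)
1/(z(t(-1))² + I) = 1/((1/(-11 + (⅛)*(-1)*(-1 - 1)))² - 258481) = 1/((1/(-11 + (⅛)*(-1)*(-2)))² - 258481) = 1/((1/(-11 + ¼))² - 258481) = 1/((1/(-43/4))² - 258481) = 1/((-4/43)² - 258481) = 1/(16/1849 - 258481) = 1/(-477931353/1849) = -1849/477931353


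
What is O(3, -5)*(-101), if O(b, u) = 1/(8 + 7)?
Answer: -101/15 ≈ -6.7333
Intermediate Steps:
O(b, u) = 1/15
O(3, -5)*(-101) = (1/15)*(-101) = -101/15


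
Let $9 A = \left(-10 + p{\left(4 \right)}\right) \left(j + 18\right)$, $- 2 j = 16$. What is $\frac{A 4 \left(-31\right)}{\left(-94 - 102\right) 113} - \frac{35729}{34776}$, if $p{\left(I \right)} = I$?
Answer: $- \frac{29288359}{27507816} \approx -1.0647$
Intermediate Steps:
$j = -8$ ($j = \left(- \frac{1}{2}\right) 16 = -8$)
$A = - \frac{20}{3}$ ($A = \frac{\left(-10 + 4\right) \left(-8 + 18\right)}{9} = \frac{\left(-6\right) 10}{9} = \frac{1}{9} \left(-60\right) = - \frac{20}{3} \approx -6.6667$)
$\frac{A 4 \left(-31\right)}{\left(-94 - 102\right) 113} - \frac{35729}{34776} = \frac{\left(- \frac{20}{3}\right) 4 \left(-31\right)}{\left(-94 - 102\right) 113} - \frac{35729}{34776} = \frac{\left(- \frac{80}{3}\right) \left(-31\right)}{\left(-196\right) 113} - \frac{35729}{34776} = \frac{2480}{3 \left(-22148\right)} - \frac{35729}{34776} = \frac{2480}{3} \left(- \frac{1}{22148}\right) - \frac{35729}{34776} = - \frac{620}{16611} - \frac{35729}{34776} = - \frac{29288359}{27507816}$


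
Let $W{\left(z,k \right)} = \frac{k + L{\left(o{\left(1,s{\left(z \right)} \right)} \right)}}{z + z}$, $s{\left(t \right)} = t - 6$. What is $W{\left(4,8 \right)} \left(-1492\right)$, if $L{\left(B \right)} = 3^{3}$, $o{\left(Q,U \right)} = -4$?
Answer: $- \frac{13055}{2} \approx -6527.5$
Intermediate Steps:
$s{\left(t \right)} = -6 + t$ ($s{\left(t \right)} = t - 6 = -6 + t$)
$L{\left(B \right)} = 27$
$W{\left(z,k \right)} = \frac{27 + k}{2 z}$ ($W{\left(z,k \right)} = \frac{k + 27}{z + z} = \frac{27 + k}{2 z}$)
$W{\left(4,8 \right)} \left(-1492\right) = \frac{27 + 8}{2 \cdot 4} \left(-1492\right) = \frac{1}{2} \cdot \frac{1}{4} \cdot 35 \left(-1492\right) = \frac{35}{8} \left(-1492\right) = - \frac{13055}{2}$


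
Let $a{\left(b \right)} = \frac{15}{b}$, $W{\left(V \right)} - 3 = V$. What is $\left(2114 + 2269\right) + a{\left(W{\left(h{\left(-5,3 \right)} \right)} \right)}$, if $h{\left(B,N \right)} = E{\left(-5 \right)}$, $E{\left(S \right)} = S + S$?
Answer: $\frac{30666}{7} \approx 4380.9$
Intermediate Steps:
$E{\left(S \right)} = 2 S$
$h{\left(B,N \right)} = -10$ ($h{\left(B,N \right)} = 2 \left(-5\right) = -10$)
$W{\left(V \right)} = 3 + V$
$\left(2114 + 2269\right) + a{\left(W{\left(h{\left(-5,3 \right)} \right)} \right)} = \left(2114 + 2269\right) + \frac{15}{3 - 10} = 4383 + \frac{15}{-7} = 4383 + 15 \left(- \frac{1}{7}\right) = 4383 - \frac{15}{7} = \frac{30666}{7}$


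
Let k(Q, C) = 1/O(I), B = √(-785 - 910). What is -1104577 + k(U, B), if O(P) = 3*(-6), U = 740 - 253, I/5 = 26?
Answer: -19882387/18 ≈ -1.1046e+6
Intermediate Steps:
I = 130 (I = 5*26 = 130)
B = I*√1695 (B = √(-1695) = I*√1695 ≈ 41.17*I)
U = 487
O(P) = -18
k(Q, C) = -1/18 (k(Q, C) = 1/(-18) = -1/18)
-1104577 + k(U, B) = -1104577 - 1/18 = -19882387/18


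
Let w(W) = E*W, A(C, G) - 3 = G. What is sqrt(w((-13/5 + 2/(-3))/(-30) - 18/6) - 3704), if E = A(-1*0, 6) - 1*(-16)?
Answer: I*sqrt(135946)/6 ≈ 61.451*I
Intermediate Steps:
A(C, G) = 3 + G
E = 25 (E = (3 + 6) - 1*(-16) = 9 + 16 = 25)
w(W) = 25*W
sqrt(w((-13/5 + 2/(-3))/(-30) - 18/6) - 3704) = sqrt(25*((-13/5 + 2/(-3))/(-30) - 18/6) - 3704) = sqrt(25*((-13*1/5 + 2*(-1/3))*(-1/30) - 18*1/6) - 3704) = sqrt(25*((-13/5 - 2/3)*(-1/30) - 3) - 3704) = sqrt(25*(-49/15*(-1/30) - 3) - 3704) = sqrt(25*(49/450 - 3) - 3704) = sqrt(25*(-1301/450) - 3704) = sqrt(-1301/18 - 3704) = sqrt(-67973/18) = I*sqrt(135946)/6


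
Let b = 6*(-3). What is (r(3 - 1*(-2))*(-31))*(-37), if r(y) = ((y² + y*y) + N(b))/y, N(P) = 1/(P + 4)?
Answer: 801753/70 ≈ 11454.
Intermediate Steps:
b = -18
N(P) = 1/(4 + P)
r(y) = (-1/14 + 2*y²)/y (r(y) = ((y² + y*y) + 1/(4 - 18))/y = ((y² + y²) + 1/(-14))/y = (2*y² - 1/14)/y = (-1/14 + 2*y²)/y)
(r(3 - 1*(-2))*(-31))*(-37) = ((2*(3 - 1*(-2)) - 1/(14*(3 - 1*(-2))))*(-31))*(-37) = ((2*(3 + 2) - 1/(14*(3 + 2)))*(-31))*(-37) = ((2*5 - 1/14/5)*(-31))*(-37) = ((10 - 1/14*⅕)*(-31))*(-37) = ((10 - 1/70)*(-31))*(-37) = ((699/70)*(-31))*(-37) = -21669/70*(-37) = 801753/70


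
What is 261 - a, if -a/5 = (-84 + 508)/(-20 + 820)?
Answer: 5273/20 ≈ 263.65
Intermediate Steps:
a = -53/20 (a = -5*(-84 + 508)/(-20 + 820) = -2120/800 = -5*53/100 = -53/20 ≈ -2.6500)
261 - a = 261 - 1*(-53/20) = 261 + 53/20 = 5273/20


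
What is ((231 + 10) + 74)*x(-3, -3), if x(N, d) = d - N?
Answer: 0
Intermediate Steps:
((231 + 10) + 74)*x(-3, -3) = ((231 + 10) + 74)*(-3 - 1*(-3)) = (241 + 74)*(-3 + 3) = 315*0 = 0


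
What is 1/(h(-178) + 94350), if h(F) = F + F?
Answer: 1/93994 ≈ 1.0639e-5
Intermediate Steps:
h(F) = 2*F
1/(h(-178) + 94350) = 1/(2*(-178) + 94350) = 1/(-356 + 94350) = 1/93994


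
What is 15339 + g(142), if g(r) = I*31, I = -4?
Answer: 15215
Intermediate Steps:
g(r) = -124 (g(r) = -4*31 = -124)
15339 + g(142) = 15339 - 124 = 15215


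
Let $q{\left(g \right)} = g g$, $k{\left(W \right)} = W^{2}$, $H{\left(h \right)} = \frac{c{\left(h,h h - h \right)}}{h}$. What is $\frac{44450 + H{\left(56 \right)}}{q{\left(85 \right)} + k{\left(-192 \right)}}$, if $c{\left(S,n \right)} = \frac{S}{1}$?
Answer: $\frac{44451}{44089} \approx 1.0082$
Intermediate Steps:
$c{\left(S,n \right)} = S$ ($c{\left(S,n \right)} = S 1 = S$)
$H{\left(h \right)} = 1$ ($H{\left(h \right)} = \frac{h}{h} = 1$)
$q{\left(g \right)} = g^{2}$
$\frac{44450 + H{\left(56 \right)}}{q{\left(85 \right)} + k{\left(-192 \right)}} = \frac{44450 + 1}{85^{2} + \left(-192\right)^{2}} = \frac{44451}{7225 + 36864} = \frac{44451}{44089}$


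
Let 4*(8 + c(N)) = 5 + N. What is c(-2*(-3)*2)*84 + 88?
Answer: -227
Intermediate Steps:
c(N) = -27/4 + N/4 (c(N) = -8 + (5 + N)/4 = -8 + (5/4 + N/4) = -27/4 + N/4)
c(-2*(-3)*2)*84 + 88 = (-27/4 + (-2*(-3)*2)/4)*84 + 88 = (-27/4 + (6*2)/4)*84 + 88 = (-27/4 + (1/4)*12)*84 + 88 = (-27/4 + 3)*84 + 88 = -15/4*84 + 88 = -315 + 88 = -227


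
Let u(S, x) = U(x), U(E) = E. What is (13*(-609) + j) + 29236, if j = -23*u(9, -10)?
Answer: 21549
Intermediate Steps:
u(S, x) = x
j = 230 (j = -23*(-10) = 230)
(13*(-609) + j) + 29236 = (13*(-609) + 230) + 29236 = (-7917 + 230) + 29236 = -7687 + 29236 = 21549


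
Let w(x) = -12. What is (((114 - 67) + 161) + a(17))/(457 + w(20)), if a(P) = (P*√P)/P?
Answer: 208/445 + √17/445 ≈ 0.47668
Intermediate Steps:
a(P) = √P (a(P) = P^(3/2)/P = √P)
(((114 - 67) + 161) + a(17))/(457 + w(20)) = (((114 - 67) + 161) + √17)/(457 - 12) = ((47 + 161) + √17)/445 = (208 + √17)*(1/445) = 208/445 + √17/445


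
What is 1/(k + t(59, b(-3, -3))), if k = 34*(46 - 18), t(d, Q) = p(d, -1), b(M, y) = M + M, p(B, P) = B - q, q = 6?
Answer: 1/1005 ≈ 0.00099503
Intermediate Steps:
p(B, P) = -6 + B (p(B, P) = B - 1*6 = B - 6 = -6 + B)
b(M, y) = 2*M
t(d, Q) = -6 + d
k = 952 (k = 34*28 = 952)
1/(k + t(59, b(-3, -3))) = 1/(952 + (-6 + 59)) = 1/(952 + 53) = 1/1005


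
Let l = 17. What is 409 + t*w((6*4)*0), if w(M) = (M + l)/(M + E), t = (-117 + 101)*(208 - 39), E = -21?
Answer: 54557/21 ≈ 2598.0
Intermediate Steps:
t = -2704 (t = -16*169 = -2704)
w(M) = (17 + M)/(-21 + M) (w(M) = (M + 17)/(M - 21) = (17 + M)/(-21 + M))
409 + t*w((6*4)*0) = 409 - 2704*(17 + (6*4)*0)/(-21 + (6*4)*0) = 409 - 2704*(17 + 24*0)/(-21 + 24*0) = 409 - 2704*(17 + 0)/(-21 + 0) = 409 - 2704*17/(-21) = 409 - (-2704)*17/21 = 409 - 2704*(-17/21) = 409 + 45968/21 = 54557/21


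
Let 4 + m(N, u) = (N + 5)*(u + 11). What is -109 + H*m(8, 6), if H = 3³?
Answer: 5750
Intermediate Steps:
m(N, u) = -4 + (5 + N)*(11 + u) (m(N, u) = -4 + (N + 5)*(u + 11) = -4 + (5 + N)*(11 + u))
H = 27
-109 + H*m(8, 6) = -109 + 27*(51 + 5*6 + 11*8 + 8*6) = -109 + 27*(51 + 30 + 88 + 48) = -109 + 27*217 = -109 + 5859 = 5750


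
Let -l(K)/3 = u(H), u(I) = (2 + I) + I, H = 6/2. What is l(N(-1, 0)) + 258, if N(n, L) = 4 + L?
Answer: 234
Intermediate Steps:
H = 3 (H = 6*(1/2) = 3)
u(I) = 2 + 2*I
l(K) = -24 (l(K) = -3*(2 + 2*3) = -3*(2 + 6) = -3*8 = -24)
l(N(-1, 0)) + 258 = -24 + 258 = 234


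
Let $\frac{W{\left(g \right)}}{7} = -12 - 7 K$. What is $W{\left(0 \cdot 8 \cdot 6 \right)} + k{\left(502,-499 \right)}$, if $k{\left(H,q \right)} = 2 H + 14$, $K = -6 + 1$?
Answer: $1179$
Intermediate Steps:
$K = -5$
$k{\left(H,q \right)} = 14 + 2 H$
$W{\left(g \right)} = 161$ ($W{\left(g \right)} = 7 \left(-12 - -35\right) = 7 \left(-12 + 35\right) = 7 \cdot 23 = 161$)
$W{\left(0 \cdot 8 \cdot 6 \right)} + k{\left(502,-499 \right)} = 161 + \left(14 + 2 \cdot 502\right) = 161 + \left(14 + 1004\right) = 161 + 1018 = 1179$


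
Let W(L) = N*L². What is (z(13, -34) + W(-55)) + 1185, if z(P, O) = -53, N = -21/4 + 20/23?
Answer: -1114931/92 ≈ -12119.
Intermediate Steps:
N = -403/92 (N = -21*¼ + 20*(1/23) = -21/4 + 20/23 = -403/92 ≈ -4.3804)
W(L) = -403*L²/92
(z(13, -34) + W(-55)) + 1185 = (-53 - 403/92*(-55)²) + 1185 = (-53 - 403/92*3025) + 1185 = (-53 - 1219075/92) + 1185 = -1223951/92 + 1185 = -1114931/92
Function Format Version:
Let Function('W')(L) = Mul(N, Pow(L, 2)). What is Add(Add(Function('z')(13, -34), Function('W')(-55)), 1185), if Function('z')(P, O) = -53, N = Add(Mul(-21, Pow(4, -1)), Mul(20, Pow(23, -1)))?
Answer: Rational(-1114931, 92) ≈ -12119.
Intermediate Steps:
N = Rational(-403, 92) (N = Add(Mul(-21, Rational(1, 4)), Mul(20, Rational(1, 23))) = Add(Rational(-21, 4), Rational(20, 23)) = Rational(-403, 92) ≈ -4.3804)
Function('W')(L) = Mul(Rational(-403, 92), Pow(L, 2))
Add(Add(Function('z')(13, -34), Function('W')(-55)), 1185) = Add(Add(-53, Mul(Rational(-403, 92), Pow(-55, 2))), 1185) = Add(Add(-53, Mul(Rational(-403, 92), 3025)), 1185) = Add(Add(-53, Rational(-1219075, 92)), 1185) = Add(Rational(-1223951, 92), 1185) = Rational(-1114931, 92)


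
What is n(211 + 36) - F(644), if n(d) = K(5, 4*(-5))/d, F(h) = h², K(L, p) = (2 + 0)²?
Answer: -102439788/247 ≈ -4.1474e+5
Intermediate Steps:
K(L, p) = 4 (K(L, p) = 2² = 4)
n(d) = 4/d
n(211 + 36) - F(644) = 4/(211 + 36) - 1*644² = 4/247 - 1*414736 = 4*(1/247) - 414736 = 4/247 - 414736 = -102439788/247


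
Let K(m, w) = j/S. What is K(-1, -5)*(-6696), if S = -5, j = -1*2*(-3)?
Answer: 40176/5 ≈ 8035.2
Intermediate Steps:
j = 6 (j = -2*(-3) = 6)
K(m, w) = -6/5 (K(m, w) = 6/(-5) = 6*(-1/5) = -6/5)
K(-1, -5)*(-6696) = -6/5*(-6696) = 40176/5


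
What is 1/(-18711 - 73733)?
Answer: -1/92444 ≈ -1.0817e-5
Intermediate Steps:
1/(-18711 - 73733) = 1/(-92444) = -1/92444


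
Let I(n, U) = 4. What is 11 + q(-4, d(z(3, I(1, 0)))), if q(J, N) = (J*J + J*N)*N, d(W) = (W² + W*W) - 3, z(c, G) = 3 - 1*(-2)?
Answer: -8073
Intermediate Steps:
z(c, G) = 5 (z(c, G) = 3 + 2 = 5)
d(W) = -3 + 2*W² (d(W) = (W² + W²) - 3 = 2*W² - 3 = -3 + 2*W²)
q(J, N) = N*(J² + J*N) (q(J, N) = (J² + J*N)*N = N*(J² + J*N))
11 + q(-4, d(z(3, I(1, 0)))) = 11 - 4*(-3 + 2*5²)*(-4 + (-3 + 2*5²)) = 11 - 4*(-3 + 2*25)*(-4 + (-3 + 2*25)) = 11 - 4*(-3 + 50)*(-4 + (-3 + 50)) = 11 - 4*47*(-4 + 47) = 11 - 4*47*43 = 11 - 8084 = -8073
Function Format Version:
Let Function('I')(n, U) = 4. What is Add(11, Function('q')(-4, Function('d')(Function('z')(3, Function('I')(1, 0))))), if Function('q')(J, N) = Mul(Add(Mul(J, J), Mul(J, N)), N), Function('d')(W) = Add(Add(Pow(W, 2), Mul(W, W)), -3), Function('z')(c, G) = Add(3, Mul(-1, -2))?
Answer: -8073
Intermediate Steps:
Function('z')(c, G) = 5 (Function('z')(c, G) = Add(3, 2) = 5)
Function('d')(W) = Add(-3, Mul(2, Pow(W, 2))) (Function('d')(W) = Add(Add(Pow(W, 2), Pow(W, 2)), -3) = Add(Mul(2, Pow(W, 2)), -3) = Add(-3, Mul(2, Pow(W, 2))))
Function('q')(J, N) = Mul(N, Add(Pow(J, 2), Mul(J, N))) (Function('q')(J, N) = Mul(Add(Pow(J, 2), Mul(J, N)), N) = Mul(N, Add(Pow(J, 2), Mul(J, N))))
Add(11, Function('q')(-4, Function('d')(Function('z')(3, Function('I')(1, 0))))) = Add(11, Mul(-4, Add(-3, Mul(2, Pow(5, 2))), Add(-4, Add(-3, Mul(2, Pow(5, 2)))))) = Add(11, Mul(-4, Add(-3, Mul(2, 25)), Add(-4, Add(-3, Mul(2, 25))))) = Add(11, Mul(-4, Add(-3, 50), Add(-4, Add(-3, 50)))) = Add(11, Mul(-4, 47, Add(-4, 47))) = Add(11, Mul(-4, 47, 43)) = Add(11, -8084) = -8073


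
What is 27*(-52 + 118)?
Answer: 1782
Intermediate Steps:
27*(-52 + 118) = 27*66 = 1782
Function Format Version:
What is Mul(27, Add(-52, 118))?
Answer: 1782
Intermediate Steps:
Mul(27, Add(-52, 118)) = Mul(27, 66) = 1782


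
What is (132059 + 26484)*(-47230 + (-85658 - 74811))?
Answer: -32929222557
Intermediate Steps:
(132059 + 26484)*(-47230 + (-85658 - 74811)) = 158543*(-47230 - 160469) = 158543*(-207699) = -32929222557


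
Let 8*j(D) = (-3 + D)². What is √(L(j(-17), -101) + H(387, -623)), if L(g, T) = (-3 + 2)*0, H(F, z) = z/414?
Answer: I*√28658/138 ≈ 1.2267*I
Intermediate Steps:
H(F, z) = z/414 (H(F, z) = z*(1/414) = z/414)
j(D) = (-3 + D)²/8
L(g, T) = 0 (L(g, T) = -1*0 = 0)
√(L(j(-17), -101) + H(387, -623)) = √(0 + (1/414)*(-623)) = √(0 - 623/414) = √(-623/414) = I*√28658/138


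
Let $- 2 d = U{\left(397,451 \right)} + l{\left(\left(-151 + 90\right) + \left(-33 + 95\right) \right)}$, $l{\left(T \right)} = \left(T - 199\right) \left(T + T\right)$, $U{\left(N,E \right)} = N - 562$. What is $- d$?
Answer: $- \frac{561}{2} \approx -280.5$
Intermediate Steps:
$U{\left(N,E \right)} = -562 + N$
$l{\left(T \right)} = 2 T \left(-199 + T\right)$ ($l{\left(T \right)} = \left(-199 + T\right) 2 T = 2 T \left(-199 + T\right)$)
$d = \frac{561}{2}$ ($d = - \frac{\left(-562 + 397\right) + 2 \left(\left(-151 + 90\right) + \left(-33 + 95\right)\right) \left(-199 + \left(\left(-151 + 90\right) + \left(-33 + 95\right)\right)\right)}{2} = - \frac{-165 + 2 \left(-61 + 62\right) \left(-199 + \left(-61 + 62\right)\right)}{2} = - \frac{-165 + 2 \cdot 1 \left(-199 + 1\right)}{2} = - \frac{-165 + 2 \cdot 1 \left(-198\right)}{2} = - \frac{-165 - 396}{2} = \left(- \frac{1}{2}\right) \left(-561\right) = \frac{561}{2} \approx 280.5$)
$- d = \left(-1\right) \frac{561}{2} = - \frac{561}{2}$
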